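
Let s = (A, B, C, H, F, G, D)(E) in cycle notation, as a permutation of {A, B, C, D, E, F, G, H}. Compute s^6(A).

D

A lies in the 7-cycle (A, B, C, H, F, G, D).
Stepping 6 places around the cycle: A → B → C → H → F → G → D.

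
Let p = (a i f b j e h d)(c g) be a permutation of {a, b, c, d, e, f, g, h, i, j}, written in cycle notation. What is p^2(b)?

b lies in the 8-cycle (a i f b j e h d).
Stepping 2 places around the cycle: b → j → e.

e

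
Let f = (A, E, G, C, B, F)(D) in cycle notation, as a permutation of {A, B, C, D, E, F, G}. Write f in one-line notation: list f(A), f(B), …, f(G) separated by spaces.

E F B D G A C

Each element maps to the next entry in its cycle (wrapping to the front): A→E, B→F, C→B, D→D, E→G, F→A, G→C.
Listing these in domain order gives E F B D G A C.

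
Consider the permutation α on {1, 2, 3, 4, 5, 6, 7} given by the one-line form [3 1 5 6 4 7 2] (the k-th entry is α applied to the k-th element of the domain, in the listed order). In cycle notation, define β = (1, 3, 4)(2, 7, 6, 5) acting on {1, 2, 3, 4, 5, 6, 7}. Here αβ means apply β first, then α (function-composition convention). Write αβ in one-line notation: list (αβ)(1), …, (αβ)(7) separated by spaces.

5 2 6 3 1 4 7

(αβ)(x) = α(β(x)). Computing each image: α(β(1)) = α(3) = 5, α(β(2)) = α(7) = 2, α(β(3)) = α(4) = 6, α(β(4)) = α(1) = 3, α(β(5)) = α(2) = 1, α(β(6)) = α(5) = 4, α(β(7)) = α(6) = 7.
Hence αβ = [5 2 6 3 1 4 7].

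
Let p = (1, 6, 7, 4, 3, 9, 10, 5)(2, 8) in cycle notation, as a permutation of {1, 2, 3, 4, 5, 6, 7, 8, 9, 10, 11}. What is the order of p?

The disjoint cycles have lengths 8, 2, 1.
The order is lcm(8, 2) = 8.

8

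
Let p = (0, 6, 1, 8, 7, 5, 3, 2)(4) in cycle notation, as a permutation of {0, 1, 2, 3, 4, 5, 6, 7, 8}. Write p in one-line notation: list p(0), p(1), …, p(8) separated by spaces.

6 8 0 2 4 3 1 5 7

Reading each image from the cycles: 0→6, 1→8, 2→0, 3→2, 4→4, 5→3, 6→1, 7→5, 8→7.
Listing these in domain order gives 6 8 0 2 4 3 1 5 7.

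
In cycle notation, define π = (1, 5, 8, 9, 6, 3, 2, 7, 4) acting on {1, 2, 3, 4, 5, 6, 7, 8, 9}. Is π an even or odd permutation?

even

The cycle lengths are 9.
A cycle of length ℓ contributes ℓ−1 transpositions, so π is a product of 8 transpositions — even.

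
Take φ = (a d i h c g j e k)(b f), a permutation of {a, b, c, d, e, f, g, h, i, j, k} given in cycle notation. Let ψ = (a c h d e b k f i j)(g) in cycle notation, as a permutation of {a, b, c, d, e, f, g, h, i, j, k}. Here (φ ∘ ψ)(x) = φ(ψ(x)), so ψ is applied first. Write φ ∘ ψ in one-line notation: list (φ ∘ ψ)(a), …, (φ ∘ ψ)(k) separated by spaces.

For each element, apply ψ then φ: a → c → g; b → k → a; c → h → c; d → e → k; e → b → f; f → i → h; g → g → j; h → d → i; i → j → e; j → a → d; k → f → b.
So φ ∘ ψ in one-line form is g a c k f h j i e d b.

g a c k f h j i e d b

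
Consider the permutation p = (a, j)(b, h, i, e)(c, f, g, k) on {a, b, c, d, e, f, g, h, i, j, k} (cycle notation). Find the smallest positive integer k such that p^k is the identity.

4

The disjoint cycles have lengths 4, 4, 2, 1.
Since disjoint cycles commute, ord(p) = lcm(4, 4, 2) = 4.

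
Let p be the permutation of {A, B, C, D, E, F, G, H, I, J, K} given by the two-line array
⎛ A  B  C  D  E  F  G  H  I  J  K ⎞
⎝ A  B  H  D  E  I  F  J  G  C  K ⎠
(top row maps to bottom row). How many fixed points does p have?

5

The fixed points (elements with p(x) = x) are {A, B, D, E, K}, so there are 5.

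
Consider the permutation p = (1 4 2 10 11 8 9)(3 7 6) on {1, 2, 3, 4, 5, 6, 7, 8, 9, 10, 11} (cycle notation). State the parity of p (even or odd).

The cycle lengths are 7, 3, 1.
A cycle of length ℓ contributes ℓ−1 transpositions, so p is a product of 6 + 2 = 8 transpositions — even.

even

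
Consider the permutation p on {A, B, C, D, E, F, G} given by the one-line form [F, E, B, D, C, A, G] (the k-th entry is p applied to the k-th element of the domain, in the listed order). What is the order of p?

Decomposing into disjoint cycles gives cycle lengths 3, 2, 1, 1.
The order of p is the least common multiple of its cycle lengths: lcm(3, 2) = 6.

6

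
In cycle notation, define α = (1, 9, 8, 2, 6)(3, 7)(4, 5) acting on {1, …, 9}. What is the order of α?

The cycle type of α is (5, 2, 2).
The order is lcm(5, 2, 2) = 10.

10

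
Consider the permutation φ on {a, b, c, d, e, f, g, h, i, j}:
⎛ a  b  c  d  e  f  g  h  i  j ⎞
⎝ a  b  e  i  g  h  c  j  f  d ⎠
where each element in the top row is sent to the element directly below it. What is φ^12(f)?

Tracing f → h → … returns to f after 5 steps, so f lies in a 5-cycle (d i f h j).
Since the cycle has length 5, φ^12 acts on it the same as φ^2 (12 mod 5 = 2).
Stepping 2 places around the cycle: f → h → j.

j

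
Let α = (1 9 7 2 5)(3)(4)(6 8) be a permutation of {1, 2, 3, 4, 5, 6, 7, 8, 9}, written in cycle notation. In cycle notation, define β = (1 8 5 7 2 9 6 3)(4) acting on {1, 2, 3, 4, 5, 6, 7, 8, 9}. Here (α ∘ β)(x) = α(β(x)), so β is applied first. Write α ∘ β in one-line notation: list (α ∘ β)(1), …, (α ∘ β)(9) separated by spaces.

(α ∘ β)(x) = α(β(x)). Computing each image: α(β(1)) = α(8) = 6, α(β(2)) = α(9) = 7, α(β(3)) = α(1) = 9, α(β(4)) = α(4) = 4, α(β(5)) = α(7) = 2, α(β(6)) = α(3) = 3, α(β(7)) = α(2) = 5, α(β(8)) = α(5) = 1, α(β(9)) = α(6) = 8.
Hence α ∘ β = [6 7 9 4 2 3 5 1 8].

6 7 9 4 2 3 5 1 8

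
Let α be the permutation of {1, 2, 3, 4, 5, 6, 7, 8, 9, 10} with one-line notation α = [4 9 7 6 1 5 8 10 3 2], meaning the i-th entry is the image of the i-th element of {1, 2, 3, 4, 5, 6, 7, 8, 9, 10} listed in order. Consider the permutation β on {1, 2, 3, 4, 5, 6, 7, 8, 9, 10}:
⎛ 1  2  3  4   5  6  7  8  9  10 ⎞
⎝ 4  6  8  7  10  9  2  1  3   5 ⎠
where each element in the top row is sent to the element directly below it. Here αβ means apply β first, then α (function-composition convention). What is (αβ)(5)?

(αβ)(5) = α(β(5)). β(5) = 10, then α(10) = 2. So (αβ)(5) = 2.

2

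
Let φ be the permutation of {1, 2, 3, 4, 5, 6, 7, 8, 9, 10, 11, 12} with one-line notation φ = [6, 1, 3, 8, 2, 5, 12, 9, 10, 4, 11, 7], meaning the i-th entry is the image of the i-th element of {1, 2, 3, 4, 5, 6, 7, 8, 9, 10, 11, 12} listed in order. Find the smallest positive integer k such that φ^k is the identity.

4

Decomposing into disjoint cycles gives cycle lengths 4, 4, 2, 1, 1.
Since disjoint cycles commute, ord(φ) = lcm(4, 4, 2) = 4.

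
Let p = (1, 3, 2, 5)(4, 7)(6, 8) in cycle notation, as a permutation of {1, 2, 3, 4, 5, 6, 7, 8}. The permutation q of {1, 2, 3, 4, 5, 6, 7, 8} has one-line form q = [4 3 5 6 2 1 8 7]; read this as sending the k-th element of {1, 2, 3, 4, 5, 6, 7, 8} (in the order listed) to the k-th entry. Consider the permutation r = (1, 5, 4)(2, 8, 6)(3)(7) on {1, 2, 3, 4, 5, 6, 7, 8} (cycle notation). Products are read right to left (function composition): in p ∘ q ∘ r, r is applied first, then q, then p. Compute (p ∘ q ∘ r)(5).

8

Chase 5: r(5) = 4; q(4) = 6; p(6) = 8. Hence (p ∘ q ∘ r)(5) = 8.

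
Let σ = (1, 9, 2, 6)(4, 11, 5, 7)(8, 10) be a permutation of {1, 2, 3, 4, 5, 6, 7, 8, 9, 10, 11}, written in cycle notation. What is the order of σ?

4

The cycle type of σ is (4, 4, 2, 1).
Since disjoint cycles commute, ord(σ) = lcm(4, 4, 2) = 4.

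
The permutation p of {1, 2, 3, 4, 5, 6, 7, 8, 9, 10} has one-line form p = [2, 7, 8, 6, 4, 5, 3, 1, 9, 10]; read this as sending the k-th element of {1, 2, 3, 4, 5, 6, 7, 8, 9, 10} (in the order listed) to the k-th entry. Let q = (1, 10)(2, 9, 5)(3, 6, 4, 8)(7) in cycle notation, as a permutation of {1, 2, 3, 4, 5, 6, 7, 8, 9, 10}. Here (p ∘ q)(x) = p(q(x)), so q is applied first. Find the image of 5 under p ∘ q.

7

q(5) = 2, then p(2) = 7; composing gives (p ∘ q)(5) = 7.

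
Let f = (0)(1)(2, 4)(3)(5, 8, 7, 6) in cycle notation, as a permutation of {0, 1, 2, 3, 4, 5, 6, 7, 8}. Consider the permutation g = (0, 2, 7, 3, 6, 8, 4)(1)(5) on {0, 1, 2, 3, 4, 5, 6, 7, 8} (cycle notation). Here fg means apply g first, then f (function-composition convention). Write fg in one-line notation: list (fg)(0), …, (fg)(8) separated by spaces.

4 1 6 5 0 8 7 3 2

For each element, apply g then f: 0 → 2 → 4; 1 → 1 → 1; 2 → 7 → 6; 3 → 6 → 5; 4 → 0 → 0; 5 → 5 → 8; 6 → 8 → 7; 7 → 3 → 3; 8 → 4 → 2.
So fg in one-line form is 4 1 6 5 0 8 7 3 2.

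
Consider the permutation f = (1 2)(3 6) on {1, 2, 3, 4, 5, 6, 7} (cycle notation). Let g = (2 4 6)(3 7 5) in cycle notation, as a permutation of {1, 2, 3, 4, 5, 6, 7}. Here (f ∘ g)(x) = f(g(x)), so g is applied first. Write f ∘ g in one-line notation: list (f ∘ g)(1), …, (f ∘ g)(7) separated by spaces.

(f ∘ g)(x) = f(g(x)). Computing each image: f(g(1)) = f(1) = 2, f(g(2)) = f(4) = 4, f(g(3)) = f(7) = 7, f(g(4)) = f(6) = 3, f(g(5)) = f(3) = 6, f(g(6)) = f(2) = 1, f(g(7)) = f(5) = 5.
Hence f ∘ g = [2 4 7 3 6 1 5].

2 4 7 3 6 1 5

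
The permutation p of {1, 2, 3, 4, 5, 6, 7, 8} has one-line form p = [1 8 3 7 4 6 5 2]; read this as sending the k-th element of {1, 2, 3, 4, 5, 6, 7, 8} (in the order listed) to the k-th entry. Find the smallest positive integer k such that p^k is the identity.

6

Decomposing into disjoint cycles gives cycle lengths 3, 2, 1, 1, 1.
The order is lcm(3, 2) = 6.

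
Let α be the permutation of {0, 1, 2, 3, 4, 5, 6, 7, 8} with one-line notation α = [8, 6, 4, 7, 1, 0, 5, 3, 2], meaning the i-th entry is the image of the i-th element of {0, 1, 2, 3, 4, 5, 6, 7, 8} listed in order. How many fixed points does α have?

No element satisfies α(x) = x, so there are 0 fixed points.

0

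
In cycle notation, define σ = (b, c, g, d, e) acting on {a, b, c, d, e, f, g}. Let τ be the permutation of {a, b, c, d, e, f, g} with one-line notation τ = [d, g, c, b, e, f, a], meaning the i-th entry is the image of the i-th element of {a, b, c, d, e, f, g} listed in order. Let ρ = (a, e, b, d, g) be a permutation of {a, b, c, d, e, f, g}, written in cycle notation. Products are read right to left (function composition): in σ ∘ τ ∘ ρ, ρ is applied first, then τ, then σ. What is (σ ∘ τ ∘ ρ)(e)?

(σ ∘ τ ∘ ρ)(e) = σ(τ(ρ(e))). ρ(e) = b, then τ(b) = g, then σ(g) = d, so the result is d.

d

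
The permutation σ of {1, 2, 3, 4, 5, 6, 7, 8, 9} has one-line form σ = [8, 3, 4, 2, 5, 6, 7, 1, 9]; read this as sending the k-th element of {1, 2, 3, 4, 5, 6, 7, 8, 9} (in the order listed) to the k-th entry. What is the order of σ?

Decomposing into disjoint cycles gives cycle lengths 3, 2, 1, 1, 1, 1.
The order of σ is the least common multiple of its cycle lengths: lcm(3, 2) = 6.

6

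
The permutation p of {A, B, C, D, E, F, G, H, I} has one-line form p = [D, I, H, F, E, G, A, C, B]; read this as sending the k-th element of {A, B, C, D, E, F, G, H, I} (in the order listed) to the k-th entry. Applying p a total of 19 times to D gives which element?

A

Tracing D → F → … returns to D after 4 steps, so D lies in a 4-cycle (A D F G).
On a 4-cycle, p^4 is the identity, so p^19 = p^3 there (19 ≡ 3 mod 4).
Stepping 3 places around the cycle: D → F → G → A.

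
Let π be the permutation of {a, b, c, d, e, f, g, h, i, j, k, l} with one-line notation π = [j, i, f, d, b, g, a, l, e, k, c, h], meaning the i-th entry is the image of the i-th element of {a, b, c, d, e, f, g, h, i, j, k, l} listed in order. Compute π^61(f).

g

Tracing f → g → … returns to f after 6 steps, so f lies in a 6-cycle (a j k c f g).
On a 6-cycle, π^6 is the identity, so π^61 = π^1 there (61 ≡ 1 mod 6).
Stepping 1 place around the cycle: f → g.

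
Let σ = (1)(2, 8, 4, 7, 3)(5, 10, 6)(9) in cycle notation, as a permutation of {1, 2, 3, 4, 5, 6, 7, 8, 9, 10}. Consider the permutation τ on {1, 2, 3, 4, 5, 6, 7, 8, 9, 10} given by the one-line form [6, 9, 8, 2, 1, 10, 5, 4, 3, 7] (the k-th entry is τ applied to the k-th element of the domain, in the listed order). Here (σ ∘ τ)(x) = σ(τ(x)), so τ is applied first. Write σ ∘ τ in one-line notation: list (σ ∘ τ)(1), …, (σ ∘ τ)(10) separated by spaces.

5 9 4 8 1 6 10 7 2 3

For each element, apply τ then σ: 1 → 6 → 5; 2 → 9 → 9; 3 → 8 → 4; 4 → 2 → 8; 5 → 1 → 1; 6 → 10 → 6; 7 → 5 → 10; 8 → 4 → 7; 9 → 3 → 2; 10 → 7 → 3.
So σ ∘ τ in one-line form is 5 9 4 8 1 6 10 7 2 3.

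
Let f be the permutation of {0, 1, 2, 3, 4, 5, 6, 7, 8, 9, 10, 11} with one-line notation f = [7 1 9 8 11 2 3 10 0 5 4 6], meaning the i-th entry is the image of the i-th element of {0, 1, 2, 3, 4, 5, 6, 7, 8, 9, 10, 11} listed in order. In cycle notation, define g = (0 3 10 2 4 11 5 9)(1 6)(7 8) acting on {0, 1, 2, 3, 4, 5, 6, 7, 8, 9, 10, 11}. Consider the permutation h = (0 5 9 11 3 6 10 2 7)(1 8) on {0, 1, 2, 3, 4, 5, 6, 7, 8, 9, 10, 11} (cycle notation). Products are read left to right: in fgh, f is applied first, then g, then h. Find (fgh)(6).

Chase 6: f(6) = 3; g(3) = 10; h(10) = 2. Hence (fgh)(6) = 2.

2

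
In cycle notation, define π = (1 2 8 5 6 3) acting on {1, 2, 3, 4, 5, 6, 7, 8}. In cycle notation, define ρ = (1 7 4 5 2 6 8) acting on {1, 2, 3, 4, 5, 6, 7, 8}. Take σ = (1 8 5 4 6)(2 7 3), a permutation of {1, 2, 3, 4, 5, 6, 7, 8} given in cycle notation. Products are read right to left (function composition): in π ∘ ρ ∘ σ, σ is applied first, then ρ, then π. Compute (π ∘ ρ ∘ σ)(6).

Chase 6: σ(6) = 1; ρ(1) = 7; π(7) = 7. Hence (π ∘ ρ ∘ σ)(6) = 7.

7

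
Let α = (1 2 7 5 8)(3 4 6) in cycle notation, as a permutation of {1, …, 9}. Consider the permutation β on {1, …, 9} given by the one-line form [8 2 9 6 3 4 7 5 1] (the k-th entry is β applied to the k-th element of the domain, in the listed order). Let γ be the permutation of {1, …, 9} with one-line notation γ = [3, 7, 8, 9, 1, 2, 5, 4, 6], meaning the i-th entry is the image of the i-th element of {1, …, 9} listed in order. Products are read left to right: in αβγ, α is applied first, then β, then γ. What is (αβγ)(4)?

9

Apply the permutations in order: α(4) = 6, then β(6) = 4, then γ(4) = 9. So (αβγ)(4) = 9.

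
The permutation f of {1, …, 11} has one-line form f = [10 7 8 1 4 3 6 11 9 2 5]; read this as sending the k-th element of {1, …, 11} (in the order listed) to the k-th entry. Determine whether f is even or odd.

In disjoint-cycle form the cycle lengths are 10, 1.
A cycle is odd iff its length is even; f has 1 even-length cycle, so sgn(f) = (−1)^1 and f is odd.

odd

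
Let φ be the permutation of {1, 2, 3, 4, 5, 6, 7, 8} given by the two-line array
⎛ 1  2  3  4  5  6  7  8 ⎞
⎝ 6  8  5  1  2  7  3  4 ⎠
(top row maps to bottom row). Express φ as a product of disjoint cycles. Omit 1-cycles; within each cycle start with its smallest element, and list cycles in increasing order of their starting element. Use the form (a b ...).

Iterating φ from 1 gives 1 → 6 → 7 → 3 → 5 → 2 → 8 → 4 → 1; that is the 8-cycle (1 6 7 3 5 2 8 4).
Continuing from each remaining unvisited element yields (1 6 7 3 5 2 8 4).

(1 6 7 3 5 2 8 4)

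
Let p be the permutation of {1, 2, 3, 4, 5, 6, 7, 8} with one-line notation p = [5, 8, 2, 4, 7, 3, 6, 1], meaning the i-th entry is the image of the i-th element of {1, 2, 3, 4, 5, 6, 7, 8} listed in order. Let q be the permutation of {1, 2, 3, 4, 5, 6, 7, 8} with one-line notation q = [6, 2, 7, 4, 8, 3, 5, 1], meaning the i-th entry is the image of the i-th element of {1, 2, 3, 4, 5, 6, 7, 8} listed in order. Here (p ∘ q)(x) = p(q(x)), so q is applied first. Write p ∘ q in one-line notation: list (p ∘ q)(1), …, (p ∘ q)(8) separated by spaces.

(p ∘ q)(x) = p(q(x)). Computing each image: p(q(1)) = p(6) = 3, p(q(2)) = p(2) = 8, p(q(3)) = p(7) = 6, p(q(4)) = p(4) = 4, p(q(5)) = p(8) = 1, p(q(6)) = p(3) = 2, p(q(7)) = p(5) = 7, p(q(8)) = p(1) = 5.
Hence p ∘ q = [3 8 6 4 1 2 7 5].

3 8 6 4 1 2 7 5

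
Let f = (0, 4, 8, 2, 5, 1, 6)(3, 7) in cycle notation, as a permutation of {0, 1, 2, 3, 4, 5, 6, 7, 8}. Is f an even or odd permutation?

The cycle lengths are 7, 2.
A cycle is odd iff its length is even; f has 1 even-length cycle, so sgn(f) = (−1)^1 and f is odd.

odd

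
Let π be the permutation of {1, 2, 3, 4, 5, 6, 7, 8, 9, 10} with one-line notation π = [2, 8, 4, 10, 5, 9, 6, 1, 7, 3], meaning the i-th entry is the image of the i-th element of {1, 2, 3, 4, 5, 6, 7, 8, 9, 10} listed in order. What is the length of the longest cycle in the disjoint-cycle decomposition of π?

3

Decomposing into disjoint cycles gives (1 2 8)(3 4 10)(6 9 7); the longest has length 3.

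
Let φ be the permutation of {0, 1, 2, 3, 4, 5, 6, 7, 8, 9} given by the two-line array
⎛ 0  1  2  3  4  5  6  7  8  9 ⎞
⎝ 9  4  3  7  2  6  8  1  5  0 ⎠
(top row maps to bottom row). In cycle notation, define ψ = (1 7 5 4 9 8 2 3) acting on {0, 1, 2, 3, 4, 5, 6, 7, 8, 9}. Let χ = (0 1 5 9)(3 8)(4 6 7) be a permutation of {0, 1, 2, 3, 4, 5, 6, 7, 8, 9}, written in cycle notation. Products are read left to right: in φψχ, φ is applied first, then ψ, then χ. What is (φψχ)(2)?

5

(φψχ)(2) = χ(ψ(φ(2))). φ(2) = 3, then ψ(3) = 1, then χ(1) = 5, so the result is 5.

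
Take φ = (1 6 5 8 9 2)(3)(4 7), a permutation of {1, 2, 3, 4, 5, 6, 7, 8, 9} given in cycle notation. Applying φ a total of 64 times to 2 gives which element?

2 lies in the 6-cycle (1 6 5 8 9 2).
On a 6-cycle, φ^6 is the identity, so φ^64 = φ^4 there (64 ≡ 4 mod 6).
Advancing 4 steps from 2: 2 → 1 → 6 → 5 → 8.

8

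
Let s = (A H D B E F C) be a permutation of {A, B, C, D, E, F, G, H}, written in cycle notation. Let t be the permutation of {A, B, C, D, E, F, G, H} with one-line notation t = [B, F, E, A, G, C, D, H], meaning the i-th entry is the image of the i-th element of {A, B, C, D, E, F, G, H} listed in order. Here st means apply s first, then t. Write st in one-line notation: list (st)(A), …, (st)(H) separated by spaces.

For each element, apply s then t: A → H → H; B → E → G; C → A → B; D → B → F; E → F → C; F → C → E; G → G → D; H → D → A.
Collecting the images, st = [H G B F C E D A].

H G B F C E D A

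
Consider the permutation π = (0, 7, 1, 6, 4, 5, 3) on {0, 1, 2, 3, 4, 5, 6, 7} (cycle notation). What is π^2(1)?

4

1 lies in the 7-cycle (0, 7, 1, 6, 4, 5, 3).
Advancing 2 steps from 1: 1 → 6 → 4.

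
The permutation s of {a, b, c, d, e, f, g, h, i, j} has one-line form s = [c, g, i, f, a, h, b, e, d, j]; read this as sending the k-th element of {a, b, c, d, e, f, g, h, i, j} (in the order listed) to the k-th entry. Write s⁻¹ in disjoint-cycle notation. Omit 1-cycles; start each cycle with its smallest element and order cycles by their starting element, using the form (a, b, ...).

The cycle decomposition of s is (a, c, i, d, f, h, e)(b, g).
Reversing each cycle (and rotating so the smallest element leads) gives s⁻¹ = (a, e, h, f, d, i, c)(b, g).

(a, e, h, f, d, i, c)(b, g)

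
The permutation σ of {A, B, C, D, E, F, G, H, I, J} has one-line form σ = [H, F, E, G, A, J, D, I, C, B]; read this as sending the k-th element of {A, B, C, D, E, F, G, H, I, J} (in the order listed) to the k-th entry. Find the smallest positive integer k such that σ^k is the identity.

Decomposing into disjoint cycles gives cycle lengths 5, 3, 2.
The order is lcm(5, 3, 2) = 30.

30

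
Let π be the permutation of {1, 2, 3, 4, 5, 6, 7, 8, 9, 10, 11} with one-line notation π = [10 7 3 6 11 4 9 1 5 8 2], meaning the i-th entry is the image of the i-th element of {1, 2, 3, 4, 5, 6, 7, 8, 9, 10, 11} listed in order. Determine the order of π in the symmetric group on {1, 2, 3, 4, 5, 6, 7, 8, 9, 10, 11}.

The disjoint-cycle form of π has cycle lengths 5, 3, 2, 1.
The order is lcm(5, 3, 2) = 30.

30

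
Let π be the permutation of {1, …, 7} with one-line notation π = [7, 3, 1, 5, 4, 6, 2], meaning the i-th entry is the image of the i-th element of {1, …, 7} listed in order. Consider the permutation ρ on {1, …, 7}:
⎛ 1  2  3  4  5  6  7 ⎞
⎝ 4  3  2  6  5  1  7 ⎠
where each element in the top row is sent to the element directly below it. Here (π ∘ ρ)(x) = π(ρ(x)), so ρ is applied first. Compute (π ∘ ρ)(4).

6

ρ(4) = 6, then π(6) = 6; composing gives (π ∘ ρ)(4) = 6.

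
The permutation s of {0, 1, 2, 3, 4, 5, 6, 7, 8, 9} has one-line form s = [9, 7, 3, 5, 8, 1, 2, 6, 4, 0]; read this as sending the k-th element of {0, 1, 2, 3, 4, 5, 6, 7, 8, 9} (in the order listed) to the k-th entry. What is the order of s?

The disjoint-cycle form of s has cycle lengths 6, 2, 2.
Since disjoint cycles commute, ord(s) = lcm(6, 2, 2) = 6.

6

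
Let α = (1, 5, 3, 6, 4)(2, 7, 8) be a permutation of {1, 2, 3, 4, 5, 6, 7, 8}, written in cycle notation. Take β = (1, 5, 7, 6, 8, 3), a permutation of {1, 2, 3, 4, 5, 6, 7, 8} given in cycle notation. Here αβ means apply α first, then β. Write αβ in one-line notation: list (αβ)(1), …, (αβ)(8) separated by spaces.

(αβ)(x) = β(α(x)). Computing each image: β(α(1)) = β(5) = 7, β(α(2)) = β(7) = 6, β(α(3)) = β(6) = 8, β(α(4)) = β(1) = 5, β(α(5)) = β(3) = 1, β(α(6)) = β(4) = 4, β(α(7)) = β(8) = 3, β(α(8)) = β(2) = 2.
Hence αβ = [7 6 8 5 1 4 3 2].

7 6 8 5 1 4 3 2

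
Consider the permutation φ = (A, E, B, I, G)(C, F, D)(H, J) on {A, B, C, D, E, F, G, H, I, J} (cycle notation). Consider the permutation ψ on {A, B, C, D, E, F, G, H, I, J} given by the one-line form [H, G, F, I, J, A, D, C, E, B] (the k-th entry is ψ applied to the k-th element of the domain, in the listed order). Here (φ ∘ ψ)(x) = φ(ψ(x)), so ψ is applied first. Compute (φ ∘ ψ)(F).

ψ(F) = A, then φ(A) = E; composing gives (φ ∘ ψ)(F) = E.

E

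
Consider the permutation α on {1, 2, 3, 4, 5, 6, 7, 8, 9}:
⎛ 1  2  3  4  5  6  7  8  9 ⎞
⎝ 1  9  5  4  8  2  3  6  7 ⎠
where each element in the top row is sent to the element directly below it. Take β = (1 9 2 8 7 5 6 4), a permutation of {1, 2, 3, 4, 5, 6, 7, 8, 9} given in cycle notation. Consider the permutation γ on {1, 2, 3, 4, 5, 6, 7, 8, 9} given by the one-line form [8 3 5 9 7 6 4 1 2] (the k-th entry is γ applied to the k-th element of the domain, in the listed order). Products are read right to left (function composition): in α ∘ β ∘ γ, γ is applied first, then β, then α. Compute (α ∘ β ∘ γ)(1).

Apply the permutations in order: γ(1) = 8, then β(8) = 7, then α(7) = 3. So (α ∘ β ∘ γ)(1) = 3.

3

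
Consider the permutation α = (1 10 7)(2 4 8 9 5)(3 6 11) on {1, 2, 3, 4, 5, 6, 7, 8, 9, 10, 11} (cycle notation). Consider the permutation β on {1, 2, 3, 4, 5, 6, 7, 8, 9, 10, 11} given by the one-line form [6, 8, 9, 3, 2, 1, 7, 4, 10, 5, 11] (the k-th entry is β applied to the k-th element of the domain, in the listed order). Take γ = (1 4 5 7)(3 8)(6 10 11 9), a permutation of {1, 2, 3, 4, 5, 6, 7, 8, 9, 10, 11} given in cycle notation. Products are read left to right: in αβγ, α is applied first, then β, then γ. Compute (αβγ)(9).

2

Apply the permutations in order: α(9) = 5, then β(5) = 2, then γ(2) = 2. So (αβγ)(9) = 2.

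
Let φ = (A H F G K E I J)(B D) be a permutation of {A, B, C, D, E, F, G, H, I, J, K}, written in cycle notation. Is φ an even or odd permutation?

The cycle lengths are 8, 2, 1.
A cycle is odd iff its length is even; φ has 2 even-length cycles, so sgn(φ) = (−1)^2 and φ is even.

even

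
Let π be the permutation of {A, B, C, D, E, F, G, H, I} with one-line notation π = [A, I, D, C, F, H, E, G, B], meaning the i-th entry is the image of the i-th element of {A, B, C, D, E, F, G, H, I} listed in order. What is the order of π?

4

Writing π as disjoint cycles, the cycle lengths are 4, 2, 2, 1.
Since disjoint cycles commute, ord(π) = lcm(4, 2, 2) = 4.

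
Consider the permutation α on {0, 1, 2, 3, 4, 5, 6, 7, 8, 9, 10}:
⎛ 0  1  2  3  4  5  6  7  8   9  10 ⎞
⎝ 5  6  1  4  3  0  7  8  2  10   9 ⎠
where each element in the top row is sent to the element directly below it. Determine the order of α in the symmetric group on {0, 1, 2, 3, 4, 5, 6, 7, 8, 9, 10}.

10

Decomposing into disjoint cycles gives cycle lengths 5, 2, 2, 2.
Since disjoint cycles commute, ord(α) = lcm(5, 2, 2, 2) = 10.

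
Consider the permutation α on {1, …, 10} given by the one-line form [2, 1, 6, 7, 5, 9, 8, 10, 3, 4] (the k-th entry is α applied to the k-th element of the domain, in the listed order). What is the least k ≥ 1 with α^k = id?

12

Writing α as disjoint cycles, the cycle lengths are 4, 3, 2, 1.
The order is lcm(4, 3, 2) = 12.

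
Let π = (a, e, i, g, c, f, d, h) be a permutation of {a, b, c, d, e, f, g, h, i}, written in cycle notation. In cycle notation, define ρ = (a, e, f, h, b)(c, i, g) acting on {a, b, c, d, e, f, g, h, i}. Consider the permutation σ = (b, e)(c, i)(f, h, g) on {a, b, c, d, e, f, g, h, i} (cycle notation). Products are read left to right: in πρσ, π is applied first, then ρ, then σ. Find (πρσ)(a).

Chase a: π(a) = e; ρ(e) = f; σ(f) = h. Hence (πρσ)(a) = h.

h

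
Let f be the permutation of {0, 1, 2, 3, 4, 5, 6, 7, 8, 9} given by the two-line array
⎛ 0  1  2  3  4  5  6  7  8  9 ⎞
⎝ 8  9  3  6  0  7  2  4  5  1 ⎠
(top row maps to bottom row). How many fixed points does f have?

No element satisfies f(x) = x, so there are 0 fixed points.

0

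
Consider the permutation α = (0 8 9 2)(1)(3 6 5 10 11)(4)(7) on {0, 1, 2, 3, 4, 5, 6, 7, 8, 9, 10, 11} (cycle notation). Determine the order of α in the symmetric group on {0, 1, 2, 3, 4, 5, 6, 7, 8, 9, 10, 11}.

20

The cycle type of α is (5, 4, 1, 1, 1).
The order is lcm(5, 4) = 20.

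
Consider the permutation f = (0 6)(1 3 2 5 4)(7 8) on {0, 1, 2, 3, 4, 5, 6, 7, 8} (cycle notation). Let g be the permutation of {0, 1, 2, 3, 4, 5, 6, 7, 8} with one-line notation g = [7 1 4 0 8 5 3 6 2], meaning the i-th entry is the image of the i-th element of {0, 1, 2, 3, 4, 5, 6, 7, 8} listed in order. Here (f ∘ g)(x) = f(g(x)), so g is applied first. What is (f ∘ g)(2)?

1

First apply g: g(2) = 4, then f(4) = 1. Thus (f ∘ g)(2) = 1.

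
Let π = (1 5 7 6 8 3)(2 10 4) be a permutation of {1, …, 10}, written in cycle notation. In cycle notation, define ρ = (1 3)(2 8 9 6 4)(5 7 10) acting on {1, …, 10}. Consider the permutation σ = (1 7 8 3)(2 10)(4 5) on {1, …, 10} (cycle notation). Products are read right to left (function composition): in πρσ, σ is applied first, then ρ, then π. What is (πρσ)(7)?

9

Apply the permutations in order: σ(7) = 8, then ρ(8) = 9, then π(9) = 9. So (πρσ)(7) = 9.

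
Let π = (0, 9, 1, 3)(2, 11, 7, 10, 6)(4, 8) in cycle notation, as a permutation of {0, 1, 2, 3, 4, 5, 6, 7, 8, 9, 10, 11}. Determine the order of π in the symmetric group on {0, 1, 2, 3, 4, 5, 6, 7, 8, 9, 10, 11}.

The disjoint cycles have lengths 5, 4, 2, 1.
Since disjoint cycles commute, ord(π) = lcm(5, 4, 2) = 20.

20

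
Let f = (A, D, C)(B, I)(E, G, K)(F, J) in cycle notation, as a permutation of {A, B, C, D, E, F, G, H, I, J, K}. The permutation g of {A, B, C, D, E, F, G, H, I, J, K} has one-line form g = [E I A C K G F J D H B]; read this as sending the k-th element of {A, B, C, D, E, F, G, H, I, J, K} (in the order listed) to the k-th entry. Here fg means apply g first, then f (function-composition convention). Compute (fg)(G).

(fg)(G) = f(g(G)). g(G) = F, then f(F) = J. So (fg)(G) = J.

J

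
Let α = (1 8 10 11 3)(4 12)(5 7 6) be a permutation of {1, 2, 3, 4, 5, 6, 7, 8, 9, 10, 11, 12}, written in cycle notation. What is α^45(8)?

8 lies in the 5-cycle (1 8 10 11 3).
Powers repeat with period 5 on this cycle, and 45 mod 5 = 0, so α^45(8) = α^0(8).
So α^45(8) = 8.

8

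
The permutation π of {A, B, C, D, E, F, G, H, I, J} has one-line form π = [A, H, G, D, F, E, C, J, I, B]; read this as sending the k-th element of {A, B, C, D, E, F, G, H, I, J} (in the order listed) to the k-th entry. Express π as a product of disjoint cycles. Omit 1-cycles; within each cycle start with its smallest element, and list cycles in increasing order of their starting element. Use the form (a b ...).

(B H J)(C G)(E F)

From B: B → H → J → B, closing the cycle (B H J).
Continuing from each remaining unvisited element yields (B H J)(C G)(E F).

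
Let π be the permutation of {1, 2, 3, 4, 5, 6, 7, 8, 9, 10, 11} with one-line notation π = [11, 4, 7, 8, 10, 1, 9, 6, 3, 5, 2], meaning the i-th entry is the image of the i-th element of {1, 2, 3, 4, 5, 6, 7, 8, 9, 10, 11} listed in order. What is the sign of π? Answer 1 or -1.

In disjoint-cycle form the cycle lengths are 6, 3, 2.
A cycle is odd iff its length is even; π has 2 even-length cycles, so sgn(π) = (−1)^2 and π is even.

1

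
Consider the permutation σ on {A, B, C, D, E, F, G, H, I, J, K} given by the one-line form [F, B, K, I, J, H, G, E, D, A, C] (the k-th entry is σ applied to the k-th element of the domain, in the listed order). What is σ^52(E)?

A

Tracing E → J → … returns to E after 5 steps, so E lies in a 5-cycle (A, F, H, E, J).
On a 5-cycle, σ^5 is the identity, so σ^52 = σ^2 there (52 ≡ 2 mod 5).
Advancing 2 steps from E: E → J → A.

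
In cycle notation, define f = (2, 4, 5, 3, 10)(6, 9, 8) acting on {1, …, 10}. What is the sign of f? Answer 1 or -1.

1

The cycle lengths are 5, 3, 1, 1.
A cycle is odd iff its length is even; f has 0 even-length cycles, so sgn(f) = (−1)^0 and f is even.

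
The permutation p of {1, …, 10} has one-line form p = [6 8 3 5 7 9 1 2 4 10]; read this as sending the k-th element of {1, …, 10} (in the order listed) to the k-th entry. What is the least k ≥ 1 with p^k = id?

Decomposing into disjoint cycles gives cycle lengths 6, 2, 1, 1.
Since disjoint cycles commute, ord(p) = lcm(6, 2) = 6.

6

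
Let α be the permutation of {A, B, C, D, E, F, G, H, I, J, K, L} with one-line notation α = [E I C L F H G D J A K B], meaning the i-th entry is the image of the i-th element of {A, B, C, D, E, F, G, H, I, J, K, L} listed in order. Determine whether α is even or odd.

In disjoint-cycle form the cycle lengths are 9, 1, 1, 1.
A cycle of length ℓ contributes ℓ−1 transpositions, so α is a product of 8 transpositions — even.

even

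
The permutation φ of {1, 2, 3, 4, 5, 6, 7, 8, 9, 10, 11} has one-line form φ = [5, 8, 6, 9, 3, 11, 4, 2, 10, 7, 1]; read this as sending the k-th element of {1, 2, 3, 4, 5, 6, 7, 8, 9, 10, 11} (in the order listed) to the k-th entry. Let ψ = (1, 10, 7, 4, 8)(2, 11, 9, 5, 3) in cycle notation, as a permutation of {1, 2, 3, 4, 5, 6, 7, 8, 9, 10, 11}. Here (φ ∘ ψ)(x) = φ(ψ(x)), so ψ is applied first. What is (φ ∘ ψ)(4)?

2

ψ(4) = 8, then φ(8) = 2; composing gives (φ ∘ ψ)(4) = 2.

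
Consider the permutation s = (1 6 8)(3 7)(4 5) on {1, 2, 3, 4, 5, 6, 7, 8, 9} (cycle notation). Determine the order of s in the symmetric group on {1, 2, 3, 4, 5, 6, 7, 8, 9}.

The cycle type of s is (3, 2, 2, 1, 1).
Since disjoint cycles commute, ord(s) = lcm(3, 2, 2) = 6.

6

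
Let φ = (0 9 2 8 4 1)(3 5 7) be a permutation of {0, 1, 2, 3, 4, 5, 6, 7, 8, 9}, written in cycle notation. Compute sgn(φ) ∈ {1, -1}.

-1

The cycle lengths are 6, 3, 1.
A cycle is odd iff its length is even; φ has 1 even-length cycle, so sgn(φ) = (−1)^1 and φ is odd.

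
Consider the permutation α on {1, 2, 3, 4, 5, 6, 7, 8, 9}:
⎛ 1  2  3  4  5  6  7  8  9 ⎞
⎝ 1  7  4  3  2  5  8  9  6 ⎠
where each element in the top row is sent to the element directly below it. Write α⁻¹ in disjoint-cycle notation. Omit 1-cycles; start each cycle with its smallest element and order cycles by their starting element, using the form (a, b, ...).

First write α in disjoint cycles: (2, 7, 8, 9, 6, 5)(3, 4).
The inverse reverses every cycle; in canonical form, α⁻¹ = (2, 5, 6, 9, 8, 7)(3, 4).

(2, 5, 6, 9, 8, 7)(3, 4)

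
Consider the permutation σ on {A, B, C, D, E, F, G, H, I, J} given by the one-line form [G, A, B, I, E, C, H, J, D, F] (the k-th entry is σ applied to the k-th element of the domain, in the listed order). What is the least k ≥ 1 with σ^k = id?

14

Writing σ as disjoint cycles, the cycle lengths are 7, 2, 1.
Since disjoint cycles commute, ord(σ) = lcm(7, 2) = 14.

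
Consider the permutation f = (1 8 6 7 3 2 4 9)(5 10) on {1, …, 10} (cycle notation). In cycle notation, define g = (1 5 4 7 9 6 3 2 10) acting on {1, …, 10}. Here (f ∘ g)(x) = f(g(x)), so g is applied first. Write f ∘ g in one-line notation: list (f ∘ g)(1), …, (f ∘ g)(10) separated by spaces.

For each element, apply g then f: 1 → 5 → 10; 2 → 10 → 5; 3 → 2 → 4; 4 → 7 → 3; 5 → 4 → 9; 6 → 3 → 2; 7 → 9 → 1; 8 → 8 → 6; 9 → 6 → 7; 10 → 1 → 8.
Collecting the images, f ∘ g = [10 5 4 3 9 2 1 6 7 8].

10 5 4 3 9 2 1 6 7 8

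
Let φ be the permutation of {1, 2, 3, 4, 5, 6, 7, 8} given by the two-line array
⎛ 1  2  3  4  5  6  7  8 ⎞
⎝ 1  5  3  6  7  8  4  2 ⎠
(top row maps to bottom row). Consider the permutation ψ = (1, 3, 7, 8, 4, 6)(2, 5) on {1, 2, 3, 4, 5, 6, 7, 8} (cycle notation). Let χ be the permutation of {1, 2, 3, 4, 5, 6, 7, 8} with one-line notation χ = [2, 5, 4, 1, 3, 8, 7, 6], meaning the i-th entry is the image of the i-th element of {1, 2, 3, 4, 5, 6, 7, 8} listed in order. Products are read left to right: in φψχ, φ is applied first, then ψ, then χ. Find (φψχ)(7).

8

(φψχ)(7) = χ(ψ(φ(7))). φ(7) = 4, then ψ(4) = 6, then χ(6) = 8, so the result is 8.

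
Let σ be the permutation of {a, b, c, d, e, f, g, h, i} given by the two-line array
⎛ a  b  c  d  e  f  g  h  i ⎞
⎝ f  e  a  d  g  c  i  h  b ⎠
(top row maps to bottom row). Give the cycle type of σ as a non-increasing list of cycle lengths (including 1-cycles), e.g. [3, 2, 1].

The disjoint cycles are (a f c)(b e g i)(d)(h), with lengths 4, 3, 1, 1 in non-increasing order.

[4, 3, 1, 1]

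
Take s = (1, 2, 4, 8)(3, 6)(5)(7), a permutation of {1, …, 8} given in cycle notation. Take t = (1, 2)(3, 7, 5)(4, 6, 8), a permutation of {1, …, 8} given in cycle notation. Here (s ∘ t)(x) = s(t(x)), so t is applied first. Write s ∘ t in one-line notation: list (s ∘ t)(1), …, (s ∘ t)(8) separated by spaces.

(s ∘ t)(x) = s(t(x)). Computing each image: s(t(1)) = s(2) = 4, s(t(2)) = s(1) = 2, s(t(3)) = s(7) = 7, s(t(4)) = s(6) = 3, s(t(5)) = s(3) = 6, s(t(6)) = s(8) = 1, s(t(7)) = s(5) = 5, s(t(8)) = s(4) = 8.
Hence s ∘ t = [4 2 7 3 6 1 5 8].

4 2 7 3 6 1 5 8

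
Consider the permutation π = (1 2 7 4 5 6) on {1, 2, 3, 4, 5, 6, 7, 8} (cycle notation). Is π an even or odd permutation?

odd

The cycle lengths are 6, 1, 1.
A cycle of length ℓ contributes ℓ−1 transpositions, so π is a product of 5 transpositions — odd.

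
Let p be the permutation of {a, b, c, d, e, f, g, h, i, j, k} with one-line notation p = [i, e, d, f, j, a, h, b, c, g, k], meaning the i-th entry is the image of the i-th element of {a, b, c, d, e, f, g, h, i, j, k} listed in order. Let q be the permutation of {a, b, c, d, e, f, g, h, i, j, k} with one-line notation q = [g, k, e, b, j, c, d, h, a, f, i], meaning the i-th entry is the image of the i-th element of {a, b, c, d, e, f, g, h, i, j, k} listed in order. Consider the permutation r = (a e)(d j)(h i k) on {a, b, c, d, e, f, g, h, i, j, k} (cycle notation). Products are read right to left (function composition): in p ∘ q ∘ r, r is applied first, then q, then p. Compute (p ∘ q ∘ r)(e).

h

Chase e: r(e) = a; q(a) = g; p(g) = h. Hence (p ∘ q ∘ r)(e) = h.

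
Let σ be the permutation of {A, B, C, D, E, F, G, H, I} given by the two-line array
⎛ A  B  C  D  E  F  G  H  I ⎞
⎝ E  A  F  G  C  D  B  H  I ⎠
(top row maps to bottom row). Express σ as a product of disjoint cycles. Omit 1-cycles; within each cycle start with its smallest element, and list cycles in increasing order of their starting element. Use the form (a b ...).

Start at A and follow images: A → E → C → F → D → G → B → A, giving the cycle (A E C F D G B).
Continuing from each remaining unvisited element yields (A E C F D G B).

(A E C F D G B)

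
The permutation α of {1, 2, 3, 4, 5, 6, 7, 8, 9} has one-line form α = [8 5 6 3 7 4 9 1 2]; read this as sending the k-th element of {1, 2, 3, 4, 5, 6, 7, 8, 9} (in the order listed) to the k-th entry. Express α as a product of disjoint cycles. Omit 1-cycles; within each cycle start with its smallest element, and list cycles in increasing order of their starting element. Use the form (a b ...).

Iterating α from 1 gives 1 → 8 → 1; that is the 2-cycle (1 8).
Continuing from each remaining unvisited element yields (1 8)(2 5 7 9)(3 6 4).

(1 8)(2 5 7 9)(3 6 4)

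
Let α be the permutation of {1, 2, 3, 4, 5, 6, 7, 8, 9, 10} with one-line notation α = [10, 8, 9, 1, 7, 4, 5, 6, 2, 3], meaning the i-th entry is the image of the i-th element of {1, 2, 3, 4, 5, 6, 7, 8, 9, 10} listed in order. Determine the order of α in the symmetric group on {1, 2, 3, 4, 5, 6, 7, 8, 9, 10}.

The disjoint-cycle form of α has cycle lengths 8, 2.
The order is lcm(8, 2) = 8.

8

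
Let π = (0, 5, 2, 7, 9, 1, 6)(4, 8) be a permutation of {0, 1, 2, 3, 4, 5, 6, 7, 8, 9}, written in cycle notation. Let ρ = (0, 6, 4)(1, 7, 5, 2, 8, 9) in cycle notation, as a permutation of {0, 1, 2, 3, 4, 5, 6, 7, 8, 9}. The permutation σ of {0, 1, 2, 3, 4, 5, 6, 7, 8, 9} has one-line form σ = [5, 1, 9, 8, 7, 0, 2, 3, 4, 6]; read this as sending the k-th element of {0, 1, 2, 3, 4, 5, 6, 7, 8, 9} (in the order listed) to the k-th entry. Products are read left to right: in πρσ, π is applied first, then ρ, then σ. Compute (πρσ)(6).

2

(πρσ)(6) = σ(ρ(π(6))). π(6) = 0, then ρ(0) = 6, then σ(6) = 2, so the result is 2.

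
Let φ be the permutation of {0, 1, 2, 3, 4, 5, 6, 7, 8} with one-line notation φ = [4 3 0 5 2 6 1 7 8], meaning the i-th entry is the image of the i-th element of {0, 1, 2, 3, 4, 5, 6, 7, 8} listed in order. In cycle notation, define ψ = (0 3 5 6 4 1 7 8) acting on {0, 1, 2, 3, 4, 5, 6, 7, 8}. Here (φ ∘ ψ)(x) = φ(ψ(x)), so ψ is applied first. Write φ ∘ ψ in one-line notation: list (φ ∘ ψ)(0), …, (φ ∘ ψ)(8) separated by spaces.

Chase each element through ψ then φ: 0 → 3 → 5; 1 → 7 → 7; 2 → 2 → 0; 3 → 5 → 6; 4 → 1 → 3; 5 → 6 → 1; 6 → 4 → 2; 7 → 8 → 8; 8 → 0 → 4.
So φ ∘ ψ in one-line form is 5 7 0 6 3 1 2 8 4.

5 7 0 6 3 1 2 8 4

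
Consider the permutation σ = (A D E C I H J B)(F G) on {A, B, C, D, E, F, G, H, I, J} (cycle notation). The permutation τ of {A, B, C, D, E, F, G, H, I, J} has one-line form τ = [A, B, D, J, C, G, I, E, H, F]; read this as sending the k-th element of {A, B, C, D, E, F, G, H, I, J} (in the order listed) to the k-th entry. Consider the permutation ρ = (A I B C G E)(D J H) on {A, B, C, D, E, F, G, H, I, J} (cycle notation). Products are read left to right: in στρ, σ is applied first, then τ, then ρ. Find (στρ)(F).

(στρ)(F) = ρ(τ(σ(F))). σ(F) = G, then τ(G) = I, then ρ(I) = B, so the result is B.

B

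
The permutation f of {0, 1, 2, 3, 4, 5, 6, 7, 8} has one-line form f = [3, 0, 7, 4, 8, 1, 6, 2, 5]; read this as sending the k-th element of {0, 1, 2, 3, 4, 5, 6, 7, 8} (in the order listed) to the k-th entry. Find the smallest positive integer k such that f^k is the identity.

Writing f as disjoint cycles, the cycle lengths are 6, 2, 1.
Since disjoint cycles commute, ord(f) = lcm(6, 2) = 6.

6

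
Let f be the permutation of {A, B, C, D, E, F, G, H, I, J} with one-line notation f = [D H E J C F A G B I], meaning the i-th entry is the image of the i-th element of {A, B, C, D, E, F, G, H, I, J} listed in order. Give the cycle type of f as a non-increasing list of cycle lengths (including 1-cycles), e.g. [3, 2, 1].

The disjoint cycles are (A, D, J, I, B, H, G)(C, E)(F), with lengths 7, 2, 1 in non-increasing order.

[7, 2, 1]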